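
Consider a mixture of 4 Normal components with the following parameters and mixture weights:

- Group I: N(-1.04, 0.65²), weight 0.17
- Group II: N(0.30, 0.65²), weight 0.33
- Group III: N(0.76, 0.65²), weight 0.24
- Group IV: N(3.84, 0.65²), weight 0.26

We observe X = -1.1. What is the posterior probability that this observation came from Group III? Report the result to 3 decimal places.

0.019

Posterior ∝ prior × likelihood, so P(k | x) ∝ P(Z=k) f_k(x); normalise over all components.
Component likelihoods at x = -1.1:
  p_I = (1/(0.65·√(2π)))·exp(−(-1.1−-1.04)²/(2·0.65²)) = 0.613757·exp(-0.00426) = 0.611148
  p_II = (1/(0.65·√(2π)))·exp(−(-1.1−0.30)²/(2·0.65²)) = 0.613757·exp(-2.31953) = 0.0603447
  p_III = (1/(0.65·√(2π)))·exp(−(-1.1−0.76)²/(2·0.65²)) = 0.613757·exp(-4.09420) = 0.0102308
  p_IV = (1/(0.65·√(2π)))·exp(−(-1.1−3.84)²/(2·0.65²)) = 0.613757·exp(-28.88000) = 1.76024e-13
Multiply by the mixture weights:
  P(Z=I)·p_I = 0.17 × 0.611148 = 0.103895
  P(Z=II)·p_II = 0.33 × 0.0603447 = 0.0199137
  P(Z=III)·p_III = 0.24 × 0.0102308 = 0.00245538
  P(Z=IV)·p_IV = 0.26 × 1.76024e-13 = 4.57663e-14
Normaliser: 0.103895 + 0.0199137 + 0.00245538 + 4.57663e-14 = 0.126264
P(Group III | the observation) = 0.00245538 / 0.126264 ≈ 0.019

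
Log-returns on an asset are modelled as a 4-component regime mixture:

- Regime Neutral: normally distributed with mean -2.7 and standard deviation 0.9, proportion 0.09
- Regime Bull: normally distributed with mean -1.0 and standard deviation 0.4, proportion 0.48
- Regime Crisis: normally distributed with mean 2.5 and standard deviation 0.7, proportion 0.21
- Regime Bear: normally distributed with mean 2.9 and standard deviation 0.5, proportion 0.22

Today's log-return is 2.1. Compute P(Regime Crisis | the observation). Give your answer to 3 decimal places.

The responsibility of component k is π_k f_k(x) divided by Σ_j π_j f_j(x).
Normal densities:
  p_Neutral = (1/(0.9·√(2π)))·exp(−(2.1−-2.7)²/(2·0.9²)) = 0.443269·exp(-14.22222) = 2.95145e-07
  p_Bull = (1/(0.4·√(2π)))·exp(−(2.1−-1.0)²/(2·0.4²)) = 0.997356·exp(-30.03125) = 9.04574e-14
  p_Crisis = (1/(0.7·√(2π)))·exp(−(2.1−2.5)²/(2·0.7²)) = 0.569918·exp(-0.16327) = 0.484068
  p_Bear = (1/(0.5·√(2π)))·exp(−(2.1−2.9)²/(2·0.5²)) = 0.797885·exp(-1.28000) = 0.221842
Unnormalised posteriors:
  π_Neutral·p_Neutral = 0.09 × 2.95145e-07 = 2.6563e-08
  π_Bull·p_Bull = 0.48 × 9.04574e-14 = 4.34195e-14
  π_Crisis·p_Crisis = 0.21 × 0.484068 = 0.101654
  π_Bear·p_Bear = 0.22 × 0.221842 = 0.0488052
Sum: 2.6563e-08 + 4.34195e-14 + 0.101654 + 0.0488052 = 0.15046
Responsibility of Regime Crisis: 0.101654 / 0.15046 ≈ 0.676

0.676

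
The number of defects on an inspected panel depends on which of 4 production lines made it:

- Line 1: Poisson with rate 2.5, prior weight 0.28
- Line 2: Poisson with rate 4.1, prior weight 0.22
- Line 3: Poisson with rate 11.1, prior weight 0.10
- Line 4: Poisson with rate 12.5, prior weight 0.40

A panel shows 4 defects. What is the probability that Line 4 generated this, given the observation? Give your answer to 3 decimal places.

P(component k | x) = π_k·f_k(x) / marginal(x), where marginal(x) = Σ_j π_j·f_j(x).
Evaluate each component's likelihood at the observed value:
  f_1 = e^(−2.5)·2.5^4/4! = 0.133602
  f_2 = e^(−4.1)·4.1^4/4! = 0.195127
  f_3 = e^(−11.1)·11.1^4/4! = 0.00955899
  f_4 = e^(−12.5)·12.5^4/4! = 0.00379095
Prior × likelihood for each component:
  π_1·f_1 = 0.28 × 0.133602 = 0.0374085
  π_2·f_2 = 0.22 × 0.195127 = 0.0429279
  π_3·f_3 = 0.10 × 0.00955899 = 0.000955899
  π_4·f_4 = 0.40 × 0.00379095 = 0.00151638
Normaliser: 0.0374085 + 0.0429279 + 0.000955899 + 0.00151638 = 0.0828087
P(Line 4 | data) ≈ 0.018

0.018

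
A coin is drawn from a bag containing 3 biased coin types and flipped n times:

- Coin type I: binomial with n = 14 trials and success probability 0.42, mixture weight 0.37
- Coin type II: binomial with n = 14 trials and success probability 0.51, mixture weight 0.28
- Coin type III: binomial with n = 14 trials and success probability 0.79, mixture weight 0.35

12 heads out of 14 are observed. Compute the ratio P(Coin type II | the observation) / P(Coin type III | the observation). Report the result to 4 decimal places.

0.0228

Only the two components matter; the odds are (w_i f_i(x)) / (w_j f_j(x)).
Evaluate each component's likelihood at the observed value:
  f_I = C(14,12)·0.42^12·0.58^2 = 91·3.01295e-05·0.3364 = 0.000922335
  f_II = C(14,12)·0.51^12·0.49^2 = 91·0.000309629·0.2401 = 0.00676512
  f_III = C(14,12)·0.79^12·0.21^2 = 91·0.0590915·0.0441 = 0.23714
0.00189423 / 0.0829991 ≈ 0.0228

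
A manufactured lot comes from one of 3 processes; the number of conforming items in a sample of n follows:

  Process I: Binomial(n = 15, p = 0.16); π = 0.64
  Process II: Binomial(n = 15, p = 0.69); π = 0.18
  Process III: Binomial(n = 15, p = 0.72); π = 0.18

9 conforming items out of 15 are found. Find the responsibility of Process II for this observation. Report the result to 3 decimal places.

P(component k | x) = π_k·f_k(x) / marginal(x), where marginal(x) = Σ_j π_j·f_j(x).
Binomial probabilities:
  L_I = C(15,9)·0.16^9·0.84^6 = 5005·6.87195e-08·0.351298 = 0.000120826
  L_II = C(15,9)·0.69^9·0.31^6 = 5005·0.0354521·0.000887504 = 0.157477
  L_III = C(15,9)·0.72^9·0.28^6 = 5005·0.0519987·0.00048189 = 0.125414
Weight by the priors:
  π_I·L_I = 0.64 × 0.000120826 = 7.73285e-05
  π_II·L_II = 0.18 × 0.157477 = 0.0283458
  π_III·L_III = 0.18 × 0.125414 = 0.0225745
Evidence: 7.73285e-05 + 0.0283458 + 0.0225745 = 0.0509976
Responsibility of Process II: 0.0283458 / 0.0509976 ≈ 0.556

0.556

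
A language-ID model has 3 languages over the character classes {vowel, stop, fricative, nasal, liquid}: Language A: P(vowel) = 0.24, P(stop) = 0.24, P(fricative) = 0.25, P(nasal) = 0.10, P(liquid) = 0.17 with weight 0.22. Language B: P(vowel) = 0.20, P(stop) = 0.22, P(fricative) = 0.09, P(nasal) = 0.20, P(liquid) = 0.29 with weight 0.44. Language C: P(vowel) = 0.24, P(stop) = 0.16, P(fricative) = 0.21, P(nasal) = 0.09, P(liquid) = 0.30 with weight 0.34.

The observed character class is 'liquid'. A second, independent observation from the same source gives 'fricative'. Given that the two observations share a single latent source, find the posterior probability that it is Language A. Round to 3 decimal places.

Apply Bayes' rule: the posterior for each component is proportional to its prior times its likelihood at x.
Since both observations come from the same component, the likelihood for component k is f_k(x₁)·f_k(x₂).
  f_A = [0.17] × [0.25] = 0.0425
  f_B = [0.29] × [0.09] = 0.0261
  f_C = [0.3] × [0.21] = 0.063
Unnormalised posteriors:
  π_A·f_A = 0.22 × 0.0425 = 0.00935
  π_B·f_B = 0.44 × 0.0261 = 0.011484
  π_C·f_C = 0.34 × 0.063 = 0.02142
Denominator: 0.00935 + 0.011484 + 0.02142 = 0.042254
Responsibility of Language A: 0.00935 / 0.042254 ≈ 0.221

0.221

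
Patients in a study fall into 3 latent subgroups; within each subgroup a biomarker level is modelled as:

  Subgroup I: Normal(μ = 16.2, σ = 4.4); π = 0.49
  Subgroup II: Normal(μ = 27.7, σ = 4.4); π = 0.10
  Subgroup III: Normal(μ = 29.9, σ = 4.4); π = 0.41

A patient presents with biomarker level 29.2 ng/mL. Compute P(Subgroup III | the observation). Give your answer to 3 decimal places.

By Bayes' theorem, P(k | x) = π_k f_k(x) / Σ_j π_j f_j(x).
Component likelihoods at x = 29.2 ng/mL:
  p_I = (1/(4.4·√(2π)))·exp(−(29.2−16.2)²/(2·4.4²)) = 0.090669·exp(-4.36467) = 0.0011532
  p_II = (1/(4.4·√(2π)))·exp(−(29.2−27.7)²/(2·4.4²)) = 0.090669·exp(-0.05811) = 0.0855501
  p_III = (1/(4.4·√(2π)))·exp(−(29.2−29.9)²/(2·4.4²)) = 0.090669·exp(-0.01265) = 0.0895285
Multiply by the mixture weights:
  π_I·p_I = 0.49 × 0.0011532 = 0.000565069
  π_II·p_II = 0.10 × 0.0855501 = 0.00855501
  π_III·p_III = 0.41 × 0.0895285 = 0.0367067
Sum: 0.000565069 + 0.00855501 + 0.0367067 = 0.0458268
So the posterior for Subgroup III is 0.0367067 / 0.0458268 ≈ 0.801.

0.801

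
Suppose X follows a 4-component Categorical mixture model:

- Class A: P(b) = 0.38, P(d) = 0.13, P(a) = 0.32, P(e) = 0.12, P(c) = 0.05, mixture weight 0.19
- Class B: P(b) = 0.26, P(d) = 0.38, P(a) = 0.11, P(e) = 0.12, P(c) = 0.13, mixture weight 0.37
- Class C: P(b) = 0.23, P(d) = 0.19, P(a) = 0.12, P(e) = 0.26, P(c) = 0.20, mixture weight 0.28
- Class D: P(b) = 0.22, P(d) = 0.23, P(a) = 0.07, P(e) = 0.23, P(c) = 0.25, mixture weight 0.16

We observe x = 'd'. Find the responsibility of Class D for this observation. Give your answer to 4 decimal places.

Posterior ∝ prior × likelihood, so P(k | x) ∝ P(Z=k) f_k(x); normalise over all components.
Categorical probabilities:
  L_A = P(d | comp) = 0.13
  L_B = P(d | comp) = 0.38
  L_C = P(d | comp) = 0.19
  L_D = P(d | comp) = 0.23
Multiply by the mixture weights:
  P(Z=A)·L_A = 0.19 × 0.13 = 0.0247
  P(Z=B)·L_B = 0.37 × 0.38 = 0.1406
  P(Z=C)·L_C = 0.28 × 0.19 = 0.0532
  P(Z=D)·L_D = 0.16 × 0.23 = 0.0368
Evidence: 0.0247 + 0.1406 + 0.0532 + 0.0368 = 0.2553
Responsibility of Class D: 0.0368 / 0.2553 ≈ 0.1441

0.1441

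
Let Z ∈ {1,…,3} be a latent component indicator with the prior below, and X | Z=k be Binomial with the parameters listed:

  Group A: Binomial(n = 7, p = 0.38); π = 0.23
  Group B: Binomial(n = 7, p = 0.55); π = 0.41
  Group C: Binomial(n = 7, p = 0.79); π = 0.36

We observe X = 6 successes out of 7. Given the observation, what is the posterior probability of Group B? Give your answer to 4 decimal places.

0.2136

The responsibility of component k is w_k f_k(x) divided by Σ_j w_j f_j(x).
Component likelihoods at x = 6 successes out of 7:
  p_A = C(7,6)·0.38^6·0.62^1 = 7·0.00301094·0.62 = 0.0130675
  p_B = C(7,6)·0.55^6·0.45^1 = 7·0.0276806·0.45 = 0.087194
  p_C = C(7,6)·0.79^6·0.21^1 = 7·0.243087·0.21 = 0.357339
Prior × likelihood for each component:
  w_A·p_A = 0.23 × 0.0130675 = 0.00300552
  w_B·p_B = 0.41 × 0.087194 = 0.0357495
  w_C·p_C = 0.36 × 0.357339 = 0.128642
Sum: 0.00300552 + 0.0357495 + 0.128642 = 0.167397
P(Group B | x) ≈ 0.2136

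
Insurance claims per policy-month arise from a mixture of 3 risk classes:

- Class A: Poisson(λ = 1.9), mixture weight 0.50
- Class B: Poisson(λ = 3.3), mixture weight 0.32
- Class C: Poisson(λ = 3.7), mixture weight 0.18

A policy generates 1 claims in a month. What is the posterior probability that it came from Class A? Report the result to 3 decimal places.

0.719

The responsibility of component k is π_k f_k(x) divided by Σ_j π_j f_j(x).
Evaluate each component's likelihood at the observed value:
  L_A = 0.28418
  L_B = 0.121714
  L_C = 0.091477
Weight by the priors:
  π_A·L_A = 0.50 × 0.28418 = 0.14209
  π_B·L_B = 0.32 × 0.121714 = 0.0389486
  π_C·L_C = 0.18 × 0.091477 = 0.0164659
Denominator: 0.14209 + 0.0389486 + 0.0164659 = 0.197505
P(Class A | data) ≈ 0.719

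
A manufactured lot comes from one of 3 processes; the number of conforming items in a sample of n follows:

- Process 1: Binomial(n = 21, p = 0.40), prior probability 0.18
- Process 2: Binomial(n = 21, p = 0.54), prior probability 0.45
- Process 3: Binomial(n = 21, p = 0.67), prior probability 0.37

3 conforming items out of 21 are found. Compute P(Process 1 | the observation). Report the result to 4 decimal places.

P(component k | x) = w_k·f_k(x) / marginal(x), where marginal(x) = Σ_j w_j·f_j(x).
Component likelihoods at x = 3 conforming items out of 21:
  L_1 = C(21,3)·0.40^3·0.60^18 = 1330·0.064·0.00010156 = 0.00864478
  L_2 = C(21,3)·0.54^3·0.46^18 = 1330·0.157464·8.50435e-07 = 0.000178104
  L_3 = C(21,3)·0.67^3·0.33^18 = 1330·0.300763·2.15403e-09 = 8.61642e-07
Unnormalised posteriors:
  w_1·L_1 = 0.18 × 0.00864478 = 0.00155606
  w_2·L_2 = 0.45 × 0.000178104 = 8.01468e-05
  w_3·L_3 = 0.37 × 8.61642e-07 = 3.18808e-07
Normaliser: 0.00155606 + 8.01468e-05 + 3.18808e-07 = 0.00163653
P(Process 1 | x) ≈ 0.9508

0.9508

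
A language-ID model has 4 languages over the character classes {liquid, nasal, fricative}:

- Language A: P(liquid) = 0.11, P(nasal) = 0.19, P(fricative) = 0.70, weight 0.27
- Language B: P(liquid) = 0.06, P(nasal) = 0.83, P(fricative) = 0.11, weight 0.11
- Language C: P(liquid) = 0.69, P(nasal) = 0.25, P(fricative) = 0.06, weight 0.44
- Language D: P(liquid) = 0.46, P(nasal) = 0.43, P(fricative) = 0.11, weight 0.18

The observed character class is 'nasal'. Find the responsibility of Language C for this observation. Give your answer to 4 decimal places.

By Bayes' theorem, P(k | x) = π_k f_k(x) / Σ_j π_j f_j(x).
Categorical probabilities:
  p_A = 0.19
  p_B = 0.83
  p_C = 0.25
  p_D = 0.43
Weight by the priors:
  π_A·p_A = 0.27 × 0.19 = 0.0513
  π_B·p_B = 0.11 × 0.83 = 0.0913
  π_C·p_C = 0.44 × 0.25 = 0.11
  π_D·p_D = 0.18 × 0.43 = 0.0774
Evidence: 0.0513 + 0.0913 + 0.11 + 0.0774 = 0.33
P(Language C | data) = 0.11 / 0.33 ≈ 0.3333

0.3333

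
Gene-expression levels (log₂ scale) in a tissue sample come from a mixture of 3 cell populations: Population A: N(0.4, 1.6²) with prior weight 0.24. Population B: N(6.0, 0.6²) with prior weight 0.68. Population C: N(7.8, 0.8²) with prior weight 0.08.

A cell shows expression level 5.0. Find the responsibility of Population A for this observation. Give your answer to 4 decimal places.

0.0084

The responsibility of component k is P(Z=k) f_k(x) divided by Σ_j P(Z=j) f_j(x).
Normal densities:
  L_A = 0.00399883
  L_B = 0.165795
  L_C = 0.00109085
Unnormalised posteriors:
  P(Z=A)·L_A = 0.24 × 0.00399883 = 0.000959718
  P(Z=B)·L_B = 0.68 × 0.165795 = 0.112741
  P(Z=C)·L_C = 0.08 × 0.00109085 = 8.72683e-05
Sum: 0.000959718 + 0.112741 + 8.72683e-05 = 0.113788
P(Population A | x) = 0.000959718 / 0.113788 ≈ 0.0084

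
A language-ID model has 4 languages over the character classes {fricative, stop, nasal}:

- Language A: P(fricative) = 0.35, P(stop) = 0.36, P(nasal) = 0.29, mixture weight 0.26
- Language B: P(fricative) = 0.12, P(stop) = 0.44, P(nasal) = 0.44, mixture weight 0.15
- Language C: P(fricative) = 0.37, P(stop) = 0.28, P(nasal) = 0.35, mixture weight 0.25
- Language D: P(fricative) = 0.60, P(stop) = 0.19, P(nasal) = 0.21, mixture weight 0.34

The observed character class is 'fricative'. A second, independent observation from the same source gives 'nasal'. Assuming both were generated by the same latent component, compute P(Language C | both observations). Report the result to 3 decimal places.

By Bayes' theorem, P(k | x) = P(Z=k) f_k(x) / Σ_j P(Z=j) f_j(x).
Since both observations come from the same component, the likelihood for component k is f_k(x₁)·f_k(x₂).
  f_A = [P(fricative | comp) = 0.35] × [0.29] = 0.1015
  f_B = [P(fricative | comp) = 0.12] × [0.44] = 0.0528
  f_C = [P(fricative | comp) = 0.37] × [0.35] = 0.1295
  f_D = [P(fricative | comp) = 0.60] × [0.21] = 0.126
Weight by the priors:
  P(Z=A)·f_A = 0.26 × 0.1015 = 0.02639
  P(Z=B)·f_B = 0.15 × 0.0528 = 0.00792
  P(Z=C)·f_C = 0.25 × 0.1295 = 0.032375
  P(Z=D)·f_D = 0.34 × 0.126 = 0.04284
Sum: 0.02639 + 0.00792 + 0.032375 + 0.04284 = 0.109525
Responsibility of Language C: 0.032375 / 0.109525 ≈ 0.296

0.296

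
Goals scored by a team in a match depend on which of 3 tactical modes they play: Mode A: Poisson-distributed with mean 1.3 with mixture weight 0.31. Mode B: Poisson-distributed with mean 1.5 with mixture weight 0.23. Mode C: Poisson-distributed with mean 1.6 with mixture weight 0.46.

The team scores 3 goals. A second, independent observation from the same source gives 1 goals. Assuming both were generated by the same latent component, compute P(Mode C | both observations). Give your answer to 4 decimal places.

P(component k | x) = P(Z=k)·f_k(x) / marginal(x), where marginal(x) = Σ_j P(Z=j)·f_j(x).
Since both observations come from the same component, the likelihood for component k is f_k(x₁)·f_k(x₂).
  L_A = [e^(−1.3)·1.3^3/3! = 0.0997921] × [0.354291] = 0.0353555
  L_B = [e^(−1.5)·1.5^3/3! = 0.125511] × [0.334695] = 0.0420078
  L_C = [e^(−1.6)·1.6^3/3! = 0.137828] × [0.323034] = 0.0445232
Unnormalised posteriors:
  P(Z=A)·L_A = 0.31 × 0.0353555 = 0.0109602
  P(Z=B)·L_B = 0.23 × 0.0420078 = 0.0096618
  P(Z=C)·L_C = 0.46 × 0.0445232 = 0.0204807
Normaliser: 0.0109602 + 0.0096618 + 0.0204807 = 0.0411027
P(Mode C | x₁,x₂) ≈ 0.4983

0.4983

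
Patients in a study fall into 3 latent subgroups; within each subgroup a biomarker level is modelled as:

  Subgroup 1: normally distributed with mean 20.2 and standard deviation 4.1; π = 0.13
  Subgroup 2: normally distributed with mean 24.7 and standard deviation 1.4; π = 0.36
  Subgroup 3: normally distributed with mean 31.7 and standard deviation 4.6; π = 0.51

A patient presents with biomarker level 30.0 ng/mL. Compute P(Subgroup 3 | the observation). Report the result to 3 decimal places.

0.981

P(component k | x) = π_k·f_k(x) / marginal(x), where marginal(x) = Σ_j π_j·f_j(x).
Evaluate each component's likelihood at the observed value:
  f_1 = (1/(4.1·√(2π)))·exp(−(30.0−20.2)²/(2·4.1²)) = 0.097303·exp(-2.85663) = 0.00559122
  f_2 = (1/(1.4·√(2π)))·exp(−(30.0−24.7)²/(2·1.4²)) = 0.284959·exp(-7.16582) = 0.000220144
  f_3 = (1/(4.6·√(2π)))·exp(−(30.0−31.7)²/(2·4.6²)) = 0.086727·exp(-0.06829) = 0.0810018
Weight by the priors:
  π_1·f_1 = 0.13 × 0.00559122 = 0.000726858
  π_2·f_2 = 0.36 × 0.000220144 = 7.9252e-05
  π_3·f_3 = 0.51 × 0.0810018 = 0.0413109
Normaliser: 0.000726858 + 7.9252e-05 + 0.0413109 = 0.042117
So the posterior for Subgroup 3 is 0.0413109 / 0.042117 ≈ 0.981.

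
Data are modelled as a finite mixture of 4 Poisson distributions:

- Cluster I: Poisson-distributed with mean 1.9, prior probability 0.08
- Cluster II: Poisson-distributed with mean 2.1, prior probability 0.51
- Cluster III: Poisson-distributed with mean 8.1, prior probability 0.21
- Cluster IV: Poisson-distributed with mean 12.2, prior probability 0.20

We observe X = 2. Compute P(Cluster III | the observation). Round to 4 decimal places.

0.0130

Posterior ∝ prior × likelihood, so P(k | x) ∝ π_k f_k(x); normalise over all components.
Component likelihoods at x = 2:
  L_I = 0.269971
  L_II = 0.270016
  L_III = 0.0099576
  L_IV = 0.000374367
Multiply by the mixture weights:
  π_I·L_I = 0.08 × 0.269971 = 0.0215977
  π_II·L_II = 0.51 × 0.270016 = 0.137708
  π_III·L_III = 0.21 × 0.0099576 = 0.0020911
  π_IV·L_IV = 0.20 × 0.000374367 = 7.48733e-05
Sum: 0.0215977 + 0.137708 + 0.0020911 + 7.48733e-05 = 0.161472
P(Cluster III | x) ≈ 0.0130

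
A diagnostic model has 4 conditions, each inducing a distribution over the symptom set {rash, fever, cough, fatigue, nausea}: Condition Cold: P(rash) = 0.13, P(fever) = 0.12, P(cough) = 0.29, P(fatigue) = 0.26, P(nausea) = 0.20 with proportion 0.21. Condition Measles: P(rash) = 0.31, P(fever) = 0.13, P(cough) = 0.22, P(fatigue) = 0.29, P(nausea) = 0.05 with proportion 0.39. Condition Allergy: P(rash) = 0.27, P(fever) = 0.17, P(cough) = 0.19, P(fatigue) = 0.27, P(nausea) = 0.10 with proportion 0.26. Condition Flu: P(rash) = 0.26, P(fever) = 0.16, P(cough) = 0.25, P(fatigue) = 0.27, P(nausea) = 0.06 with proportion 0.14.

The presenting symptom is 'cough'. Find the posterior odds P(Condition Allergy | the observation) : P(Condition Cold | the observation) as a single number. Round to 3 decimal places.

The posterior odds equal the prior odds times the likelihood ratio: (π_i/π_j)·(f_i(x)/f_j(x)).
Component likelihoods at x = 'cough':
  L_Cold = P(cough | comp) = 0.29
  L_Measles = P(cough | comp) = 0.22
  L_Allergy = P(cough | comp) = 0.19
  L_Flu = P(cough | comp) = 0.25
Odds = (0.26/0.21) × (0.19/0.29) = 1.2381 × 0.655172 ≈ 0.811

0.811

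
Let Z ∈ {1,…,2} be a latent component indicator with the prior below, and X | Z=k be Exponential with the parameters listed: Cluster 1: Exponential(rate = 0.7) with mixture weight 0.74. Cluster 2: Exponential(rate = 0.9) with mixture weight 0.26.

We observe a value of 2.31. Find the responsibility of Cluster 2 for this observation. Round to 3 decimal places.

0.222

The responsibility of component k is π_k f_k(x) divided by Σ_j π_j f_j(x).
Exponential densities:
  p_1 = 0.7·e^(−0.7·2.31) = 0.7·e^(−1.6170) = 0.138945
  p_2 = 0.9·e^(−0.9·2.31) = 0.9·e^(−2.0790) = 0.11255
Unnormalised posteriors:
  π_1·p_1 = 0.74 × 0.138945 = 0.10282
  π_2·p_2 = 0.26 × 0.11255 = 0.0292629
Sum: 0.10282 + 0.0292629 = 0.132082
So the posterior for Cluster 2 is 0.0292629 / 0.132082 ≈ 0.222.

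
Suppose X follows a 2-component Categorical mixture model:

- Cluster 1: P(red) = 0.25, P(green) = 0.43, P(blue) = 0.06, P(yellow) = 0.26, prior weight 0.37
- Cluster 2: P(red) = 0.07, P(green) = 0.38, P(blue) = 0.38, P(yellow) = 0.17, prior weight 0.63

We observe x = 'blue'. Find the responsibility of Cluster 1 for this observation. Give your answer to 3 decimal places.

0.085

Apply Bayes' rule: the posterior for each component is proportional to its prior times its likelihood at x.
Component likelihoods at x = 'blue':
  L_1 = P(blue | comp) = 0.06
  L_2 = P(blue | comp) = 0.38
Weight by the priors:
  P(Z=1)·L_1 = 0.37 × 0.06 = 0.0222
  P(Z=2)·L_2 = 0.63 × 0.38 = 0.2394
Denominator: 0.0222 + 0.2394 = 0.2616
Responsibility of Cluster 1: 0.0222 / 0.2616 ≈ 0.085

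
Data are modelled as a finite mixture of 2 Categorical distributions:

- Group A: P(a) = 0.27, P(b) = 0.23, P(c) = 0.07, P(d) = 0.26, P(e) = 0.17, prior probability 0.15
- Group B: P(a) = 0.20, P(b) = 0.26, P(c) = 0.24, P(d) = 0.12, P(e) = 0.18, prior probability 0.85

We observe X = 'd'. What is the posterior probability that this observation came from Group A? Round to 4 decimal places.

Apply Bayes' rule: the posterior for each component is proportional to its prior times its likelihood at x.
Categorical probabilities:
  f_A = 0.26
  f_B = 0.12
Weight by the priors:
  π_A·f_A = 0.15 × 0.26 = 0.039
  π_B·f_B = 0.85 × 0.12 = 0.102
Evidence: 0.039 + 0.102 = 0.141
Responsibility of Group A: 0.039 / 0.141 ≈ 0.2766

0.2766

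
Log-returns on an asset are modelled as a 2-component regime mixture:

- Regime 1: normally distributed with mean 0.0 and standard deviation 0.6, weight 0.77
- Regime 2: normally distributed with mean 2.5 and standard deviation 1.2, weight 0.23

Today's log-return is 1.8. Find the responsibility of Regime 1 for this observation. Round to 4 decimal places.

By Bayes' theorem, P(k | x) = π_k f_k(x) / Σ_j π_j f_j(x).
Component likelihoods at x = 1.8:
  L_1 = (1/(0.6·√(2π)))·exp(−(1.8−0.0)²/(2·0.6²)) = 0.664904·exp(-4.50000) = 0.00738641
  L_2 = (1/(1.2·√(2π)))·exp(−(1.8−2.5)²/(2·1.2²)) = 0.332452·exp(-0.17014) = 0.280439
Prior × likelihood for each component:
  π_1·L_1 = 0.77 × 0.00738641 = 0.00568754
  π_2·L_2 = 0.23 × 0.280439 = 0.064501
Denominator: 0.00568754 + 0.064501 = 0.0701885
P(Regime 1 | 1.8) ≈ 0.0810

0.0810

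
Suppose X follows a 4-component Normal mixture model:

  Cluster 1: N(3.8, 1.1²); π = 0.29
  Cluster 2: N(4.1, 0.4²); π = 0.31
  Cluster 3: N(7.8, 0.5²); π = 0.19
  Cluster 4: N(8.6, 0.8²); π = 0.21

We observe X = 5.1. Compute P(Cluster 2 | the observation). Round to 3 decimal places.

Apply Bayes' rule: the posterior for each component is proportional to its prior times its likelihood at x.
Evaluate each component's likelihood at the observed value:
  L_1 = 0.180397
  L_2 = 0.0438208
  L_3 = 3.71472e-07
  L_4 = 3.47925e-05
Multiply by the mixture weights:
  π_1·L_1 = 0.29 × 0.180397 = 0.0523151
  π_2·L_2 = 0.31 × 0.0438208 = 0.0135844
  π_3·L_3 = 0.19 × 3.71472e-07 = 7.05798e-08
  π_4·L_4 = 0.21 × 3.47925e-05 = 7.30643e-06
Evidence: 0.0523151 + 0.0135844 + 7.05798e-08 + 7.30643e-06 = 0.0659069
So the posterior for Cluster 2 is 0.0135844 / 0.0659069 ≈ 0.206.

0.206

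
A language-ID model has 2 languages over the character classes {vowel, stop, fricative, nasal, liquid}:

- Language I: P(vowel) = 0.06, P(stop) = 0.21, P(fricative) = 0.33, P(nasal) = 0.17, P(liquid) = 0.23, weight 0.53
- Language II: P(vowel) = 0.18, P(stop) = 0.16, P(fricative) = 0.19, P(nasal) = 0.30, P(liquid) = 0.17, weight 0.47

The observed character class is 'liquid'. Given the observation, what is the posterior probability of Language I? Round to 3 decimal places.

Apply Bayes' rule: the posterior for each component is proportional to its prior times its likelihood at x.
Component likelihoods at x = 'liquid':
  p_I = P(liquid | comp) = 0.23
  p_II = P(liquid | comp) = 0.17
Multiply by the mixture weights:
  π_I·p_I = 0.53 × 0.23 = 0.1219
  π_II·p_II = 0.47 × 0.17 = 0.0799
Marginal: 0.1219 + 0.0799 = 0.2018
So the posterior for Language I is 0.1219 / 0.2018 ≈ 0.604.

0.604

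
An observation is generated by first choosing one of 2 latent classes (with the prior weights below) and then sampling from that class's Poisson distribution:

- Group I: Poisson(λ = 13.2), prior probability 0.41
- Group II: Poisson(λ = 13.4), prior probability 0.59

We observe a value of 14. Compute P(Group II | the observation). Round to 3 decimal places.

0.593

The responsibility of component k is w_k f_k(x) divided by Σ_j w_j f_j(x).
Component likelihoods at x = 14:
  L_I = 0.1035
  L_II = 0.104595
Multiply by the mixture weights:
  w_I·L_I = 0.41 × 0.1035 = 0.0424349
  w_II·L_II = 0.59 × 0.104595 = 0.0617113
Normaliser: 0.0424349 + 0.0617113 = 0.104146
Responsibility of Group II: 0.0617113 / 0.104146 ≈ 0.593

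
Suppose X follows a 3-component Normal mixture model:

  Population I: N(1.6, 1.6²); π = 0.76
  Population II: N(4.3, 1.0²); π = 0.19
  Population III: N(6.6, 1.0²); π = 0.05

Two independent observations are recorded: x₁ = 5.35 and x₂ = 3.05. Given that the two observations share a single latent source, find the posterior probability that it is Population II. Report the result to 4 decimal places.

Posterior ∝ prior × likelihood, so P(k | x) ∝ P(Z=k) f_k(x); normalise over all components.
Since both observations come from the same component, the likelihood for component k is f_k(x₁)·f_k(x₂).
  f_I = [0.0159943] × [0.165367] = 0.00264493
  f_II = [0.229882] × [0.182649] = 0.0419878
  f_III = [0.182649] × [0.000731664] = 0.000133638
Multiply by the mixture weights:
  P(Z=I)·f_I = 0.76 × 0.00264493 = 0.00201015
  P(Z=II)·f_II = 0.19 × 0.0419878 = 0.00797767
  P(Z=III)·f_III = 0.05 × 0.000133638 = 6.68189e-06
Denominator: 0.00201015 + 0.00797767 + 6.68189e-06 = 0.0099945
Responsibility of Population II: 0.00797767 / 0.0099945 ≈ 0.7982

0.7982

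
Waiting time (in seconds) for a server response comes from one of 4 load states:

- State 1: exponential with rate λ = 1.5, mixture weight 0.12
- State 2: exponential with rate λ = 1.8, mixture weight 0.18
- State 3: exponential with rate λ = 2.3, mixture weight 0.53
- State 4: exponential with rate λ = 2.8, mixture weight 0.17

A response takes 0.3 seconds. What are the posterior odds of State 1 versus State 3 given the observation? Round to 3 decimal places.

0.188

Only the two components matter; the odds are (P(Z=i) f_i(x)) / (P(Z=j) f_j(x)).
Component likelihoods at x = 0.3 seconds:
  f_1 = 1.5·e^(−1.5·0.3) = 1.5·e^(−0.4500) = 0.956442
  f_2 = 1.8·e^(−1.8·0.3) = 1.8·e^(−0.5400) = 1.04895
  f_3 = 2.3·e^(−2.3·0.3) = 2.3·e^(−0.6900) = 1.15362
  f_4 = 2.8·e^(−2.8·0.3) = 2.8·e^(−0.8400) = 1.20879
0.114773 / 0.611421 ≈ 0.188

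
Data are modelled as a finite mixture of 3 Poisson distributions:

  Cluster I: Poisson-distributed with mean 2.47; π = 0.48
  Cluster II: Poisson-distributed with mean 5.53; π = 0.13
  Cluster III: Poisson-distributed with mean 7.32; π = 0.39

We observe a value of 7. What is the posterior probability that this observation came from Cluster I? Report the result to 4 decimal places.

Apply Bayes' rule: the posterior for each component is proportional to its prior times its likelihood at x.
Evaluate each component's likelihood at the observed value:
  f_I = 0.00941328
  f_II = 0.124451
  f_III = 0.147949
Multiply by the mixture weights:
  P(Z=I)·f_I = 0.48 × 0.00941328 = 0.00451837
  P(Z=II)·f_II = 0.13 × 0.124451 = 0.0161786
  P(Z=III)·f_III = 0.39 × 0.147949 = 0.0577
Denominator: 0.00451837 + 0.0161786 + 0.0577 = 0.078397
So the posterior for Cluster I is 0.00451837 / 0.078397 ≈ 0.0576.

0.0576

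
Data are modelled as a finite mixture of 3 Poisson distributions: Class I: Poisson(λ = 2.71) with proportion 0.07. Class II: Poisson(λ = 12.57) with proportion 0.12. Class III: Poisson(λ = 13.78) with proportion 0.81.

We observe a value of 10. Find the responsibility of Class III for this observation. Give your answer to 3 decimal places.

0.834

P(component k | x) = π_k·f_k(x) / marginal(x), where marginal(x) = Σ_j π_j·f_j(x).
Poisson probabilities:
  f_I = e^(−2.71)·2.71^10/10! = 0.000391735
  f_II = e^(−12.57)·12.57^10/10! = 0.0942992
  f_III = e^(−13.78)·13.78^10/10! = 0.0704938
Unnormalised posteriors:
  π_I·f_I = 0.07 × 0.000391735 = 2.74214e-05
  π_II·f_II = 0.12 × 0.0942992 = 0.0113159
  π_III·f_III = 0.81 × 0.0704938 = 0.0571
Denominator: 2.74214e-05 + 0.0113159 + 0.0571 = 0.0684433
P(Class III | 10) = 0.0571 / 0.0684433 ≈ 0.834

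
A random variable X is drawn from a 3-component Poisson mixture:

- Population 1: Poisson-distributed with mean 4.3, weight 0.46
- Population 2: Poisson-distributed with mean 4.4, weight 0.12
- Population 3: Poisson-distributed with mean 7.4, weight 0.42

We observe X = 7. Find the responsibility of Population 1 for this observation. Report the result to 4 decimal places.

0.3209

The responsibility of component k is w_k f_k(x) divided by Σ_j w_j f_j(x).
Component likelihoods at x = 7:
  L_1 = 0.0731783
  L_2 = 0.0777754
  L_3 = 0.147371
Unnormalised posteriors:
  w_1·L_1 = 0.46 × 0.0731783 = 0.033662
  w_2·L_2 = 0.12 × 0.0777754 = 0.00933305
  w_3·L_3 = 0.42 × 0.147371 = 0.0618959
Denominator: 0.033662 + 0.00933305 + 0.0618959 = 0.104891
P(Population 1 | the observation) ≈ 0.3209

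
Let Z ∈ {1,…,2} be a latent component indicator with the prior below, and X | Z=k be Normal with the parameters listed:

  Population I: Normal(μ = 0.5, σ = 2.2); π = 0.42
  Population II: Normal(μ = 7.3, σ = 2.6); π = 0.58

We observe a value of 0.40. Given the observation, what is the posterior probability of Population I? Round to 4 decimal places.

The responsibility of component k is P(Z=k) f_k(x) divided by Σ_j P(Z=j) f_j(x).
Component likelihoods at x = 0.40:
  f_I = (1/(2.2·√(2π)))·exp(−(0.40−0.5)²/(2·2.2²)) = 0.181337·exp(-0.00103) = 0.18115
  f_II = (1/(2.6·√(2π)))·exp(−(0.40−7.3)²/(2·2.6²)) = 0.153439·exp(-3.52145) = 0.00453514
Unnormalised posteriors:
  P(Z=I)·f_I = 0.42 × 0.18115 = 0.0760831
  P(Z=II)·f_II = 0.58 × 0.00453514 = 0.00263038
Marginal: 0.0760831 + 0.00263038 = 0.0787134
Responsibility of Population I: 0.0760831 / 0.0787134 ≈ 0.9666

0.9666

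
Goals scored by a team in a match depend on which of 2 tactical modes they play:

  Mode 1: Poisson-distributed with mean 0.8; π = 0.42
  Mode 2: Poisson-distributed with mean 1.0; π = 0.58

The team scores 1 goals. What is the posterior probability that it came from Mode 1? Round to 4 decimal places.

Posterior ∝ prior × likelihood, so P(k | x) ∝ P(Z=k) f_k(x); normalise over all components.
Poisson probabilities:
  p_1 = e^(−0.8)·0.8^1/1! = 0.359463
  p_2 = e^(−1.0)·1.0^1/1! = 0.367879
Prior × likelihood for each component:
  P(Z=1)·p_1 = 0.42 × 0.359463 = 0.150975
  P(Z=2)·p_2 = 0.58 × 0.367879 = 0.21337
Marginal: 0.150975 + 0.21337 = 0.364345
P(Mode 1 | data) ≈ 0.4144

0.4144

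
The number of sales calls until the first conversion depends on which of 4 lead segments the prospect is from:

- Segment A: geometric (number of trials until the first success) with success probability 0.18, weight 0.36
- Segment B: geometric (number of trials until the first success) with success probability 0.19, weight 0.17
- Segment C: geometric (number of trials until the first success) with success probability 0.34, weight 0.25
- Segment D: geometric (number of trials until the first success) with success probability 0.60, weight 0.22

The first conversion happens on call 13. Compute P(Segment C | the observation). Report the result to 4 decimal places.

P(component k | x) = π_k·f_k(x) / marginal(x), where marginal(x) = Σ_j π_j·f_j(x).
Evaluate each component's likelihood at the observed value:
  f_A = 0.0166356
  f_B = 0.0151556
  f_C = 0.00232277
  f_D = 1.00663e-05
Prior × likelihood for each component:
  π_A·f_A = 0.36 × 0.0166356 = 0.00598882
  π_B·f_B = 0.17 × 0.0151556 = 0.00257646
  π_C·f_C = 0.25 × 0.00232277 = 0.000580692
  π_D·f_D = 0.22 × 1.00663e-05 = 2.21459e-06
Normaliser: 0.00598882 + 0.00257646 + 0.000580692 + 2.21459e-06 = 0.00914818
P(Segment C | x) = 0.000580692 / 0.00914818 ≈ 0.0635

0.0635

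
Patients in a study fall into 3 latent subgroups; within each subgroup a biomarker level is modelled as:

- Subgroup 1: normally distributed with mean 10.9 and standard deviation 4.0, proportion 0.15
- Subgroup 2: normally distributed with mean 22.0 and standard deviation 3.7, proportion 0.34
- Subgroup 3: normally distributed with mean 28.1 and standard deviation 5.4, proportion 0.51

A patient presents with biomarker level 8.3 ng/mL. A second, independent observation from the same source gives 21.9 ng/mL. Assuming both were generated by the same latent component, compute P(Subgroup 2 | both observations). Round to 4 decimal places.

P(component k | x) = π_k·f_k(x) / marginal(x), where marginal(x) = Σ_j π_j·f_j(x).
Since both observations come from the same component, the likelihood for component k is f_k(x₁)·f_k(x₂).
  p_1 = [(1/(4.0·√(2π)))·exp(−(8.3−10.9)²/(2·4.0²)) = 0.099736·exp(-0.21125) = 0.0807431] × [0.00227339] = 0.000183561
  p_2 = [(1/(3.7·√(2π)))·exp(−(8.3−22.0)²/(2·3.7²)) = 0.107822·exp(-6.85500) = 0.000113663] × [0.107783] = 1.22509e-05
  p_3 = [(1/(5.4·√(2π)))·exp(−(8.3−28.1)²/(2·5.4²)) = 0.073878·exp(-6.72222) = 8.8939e-05] × [0.0382176] = 3.39903e-06
Weight by the priors:
  π_1·p_1 = 0.15 × 0.000183561 = 2.75341e-05
  π_2·p_2 = 0.34 × 1.22509e-05 = 4.1653e-06
  π_3·p_3 = 0.51 × 3.39903e-06 = 1.73351e-06
Sum: 2.75341e-05 + 4.1653e-06 + 1.73351e-06 = 3.34329e-05
So the posterior for Subgroup 2 is 4.1653e-06 / 3.34329e-05 ≈ 0.1246.

0.1246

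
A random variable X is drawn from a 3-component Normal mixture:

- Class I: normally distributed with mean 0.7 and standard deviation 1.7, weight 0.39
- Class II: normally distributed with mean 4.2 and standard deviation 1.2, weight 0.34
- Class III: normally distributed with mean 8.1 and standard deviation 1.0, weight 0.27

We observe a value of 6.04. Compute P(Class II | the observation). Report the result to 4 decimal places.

By Bayes' theorem, P(k | x) = π_k f_k(x) / Σ_j π_j f_j(x).
Evaluate each component's likelihood at the observed value:
  p_I = (1/(1.7·√(2π)))·exp(−(6.04−0.7)²/(2·1.7²)) = 0.234672·exp(-4.93349) = 0.00168994
  p_II = (1/(1.2·√(2π)))·exp(−(6.04−4.2)²/(2·1.2²)) = 0.332452·exp(-1.17556) = 0.10261
  p_III = (1/(1.0·√(2π)))·exp(−(6.04−8.1)²/(2·1.0²)) = 0.398942·exp(-2.12180) = 0.0477996
Weight by the priors:
  π_I·p_I = 0.39 × 0.00168994 = 0.000659077
  π_II·p_II = 0.34 × 0.10261 = 0.0348875
  π_III·p_III = 0.27 × 0.0477996 = 0.0129059
Denominator: 0.000659077 + 0.0348875 + 0.0129059 = 0.0484525
Responsibility of Class II: 0.0348875 / 0.0484525 ≈ 0.7200

0.7200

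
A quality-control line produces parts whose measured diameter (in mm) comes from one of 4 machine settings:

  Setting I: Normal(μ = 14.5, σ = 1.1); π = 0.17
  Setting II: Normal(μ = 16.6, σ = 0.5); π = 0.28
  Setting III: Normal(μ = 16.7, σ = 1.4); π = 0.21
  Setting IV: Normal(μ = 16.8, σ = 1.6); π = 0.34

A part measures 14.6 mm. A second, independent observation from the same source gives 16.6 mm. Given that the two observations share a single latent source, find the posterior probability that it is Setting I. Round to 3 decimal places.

Posterior ∝ prior × likelihood, so P(k | x) ∝ π_k f_k(x); normalise over all components.
Since both observations come from the same component, the likelihood for component k is f_k(x₁)·f_k(x₂).
  L_I = [(1/(1.1·√(2π)))·exp(−(14.6−14.5)²/(2·1.1²)) = 0.362675·exp(-0.00413) = 0.361179] × [0.0586268] = 0.0211748
  L_II = [(1/(0.5·√(2π)))·exp(−(14.6−16.6)²/(2·0.5²)) = 0.797885·exp(-8.00000) = 0.00026766] × [0.797885] = 0.000213562
  L_III = [(1/(1.4·√(2π)))·exp(−(14.6−16.7)²/(2·1.4²)) = 0.284959·exp(-1.12500) = 0.0925126] × [0.284233] = 0.0262951
  L_IV = [(1/(1.6·√(2π)))·exp(−(14.6−16.8)²/(2·1.6²)) = 0.249339·exp(-0.94531) = 0.0968827] × [0.247399] = 0.0239686
Multiply by the mixture weights:
  π_I·L_I = 0.17 × 0.0211748 = 0.00359972
  π_II·L_II = 0.28 × 0.000213562 = 5.97974e-05
  π_III·L_III = 0.21 × 0.0262951 = 0.00552197
  π_IV·L_IV = 0.34 × 0.0239686 = 0.00814933
Evidence: 0.00359972 + 5.97974e-05 + 0.00552197 + 0.00814933 = 0.0173308
So the posterior for Setting I is 0.00359972 / 0.0173308 ≈ 0.208.

0.208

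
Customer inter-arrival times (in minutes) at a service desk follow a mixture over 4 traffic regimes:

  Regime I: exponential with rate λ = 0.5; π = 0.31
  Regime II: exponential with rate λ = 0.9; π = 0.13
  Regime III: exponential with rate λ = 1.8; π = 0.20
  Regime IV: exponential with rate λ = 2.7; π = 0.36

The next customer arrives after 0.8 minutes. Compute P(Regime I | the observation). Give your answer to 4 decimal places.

P(component k | x) = π_k·f_k(x) / marginal(x), where marginal(x) = Σ_j π_j·f_j(x).
Evaluate each component's likelihood at the observed value:
  L_I = 0.5·e^(−0.5·0.8) = 0.5·e^(−0.4000) = 0.33516
  L_II = 0.9·e^(−0.9·0.8) = 0.9·e^(−0.7200) = 0.438077
  L_III = 1.8·e^(−1.8·0.8) = 1.8·e^(−1.4400) = 0.42647
  L_IV = 2.7·e^(−2.7·0.8) = 2.7·e^(−2.1600) = 0.311378
Prior × likelihood for each component:
  π_I·L_I = 0.31 × 0.33516 = 0.1039
  π_II·L_II = 0.13 × 0.438077 = 0.05695
  π_III·L_III = 0.20 × 0.42647 = 0.085294
  π_IV·L_IV = 0.36 × 0.311378 = 0.112096
Denominator: 0.1039 + 0.05695 + 0.085294 + 0.112096 = 0.35824
So the posterior for Regime I is 0.1039 / 0.35824 ≈ 0.2900.

0.2900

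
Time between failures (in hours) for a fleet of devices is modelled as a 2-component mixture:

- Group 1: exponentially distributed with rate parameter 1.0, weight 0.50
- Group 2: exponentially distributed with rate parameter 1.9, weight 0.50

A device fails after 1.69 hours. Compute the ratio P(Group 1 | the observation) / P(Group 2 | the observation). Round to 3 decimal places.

2.409

Posterior odds = (w_i f_i(x)) / (w_j f_j(x)); the normalising sum cancels.
Evaluate each component's likelihood at the observed value:
  f_1 = 0.18452
  f_2 = 0.0766009
Odds = (0.50/0.50) × (0.18452/0.0766009) = 1 × 2.40884 ≈ 2.409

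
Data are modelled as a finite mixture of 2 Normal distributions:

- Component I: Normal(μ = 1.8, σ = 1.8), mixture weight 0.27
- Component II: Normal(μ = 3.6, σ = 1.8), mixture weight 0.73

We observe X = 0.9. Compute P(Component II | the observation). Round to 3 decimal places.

P(component k | x) = w_k·f_k(x) / marginal(x), where marginal(x) = Σ_j w_j·f_j(x).
Normal densities:
  L_I = 0.195592
  L_II = 0.0719542
Multiply by the mixture weights:
  w_I·L_I = 0.27 × 0.195592 = 0.0528098
  w_II·L_II = 0.73 × 0.0719542 = 0.0525266
Normaliser: 0.0528098 + 0.0525266 = 0.105336
Responsibility of Component II: 0.0525266 / 0.105336 ≈ 0.499

0.499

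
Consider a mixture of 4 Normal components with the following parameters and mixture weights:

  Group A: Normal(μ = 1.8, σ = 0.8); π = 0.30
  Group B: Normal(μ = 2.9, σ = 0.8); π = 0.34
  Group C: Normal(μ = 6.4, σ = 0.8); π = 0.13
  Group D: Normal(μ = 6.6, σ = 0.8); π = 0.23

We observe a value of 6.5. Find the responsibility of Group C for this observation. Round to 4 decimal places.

Apply Bayes' rule: the posterior for each component is proportional to its prior times its likelihood at x.
Normal densities:
  f_A = (1/(0.8·√(2π)))·exp(−(6.5−1.8)²/(2·0.8²)) = 0.498678·exp(-17.25781) = 1.59532e-08
  f_B = (1/(0.8·√(2π)))·exp(−(6.5−2.9)²/(2·0.8²)) = 0.498678·exp(-10.12500) = 1.99797e-05
  f_C = (1/(0.8·√(2π)))·exp(−(6.5−6.4)²/(2·0.8²)) = 0.498678·exp(-0.00781) = 0.494797
  f_D = (1/(0.8·√(2π)))·exp(−(6.5−6.6)²/(2·0.8²)) = 0.498678·exp(-0.00781) = 0.494797
Weight by the priors:
  π_A·f_A = 0.30 × 1.59532e-08 = 4.78595e-09
  π_B·f_B = 0.34 × 1.99797e-05 = 6.79309e-06
  π_C·f_C = 0.13 × 0.494797 = 0.0643236
  π_D·f_D = 0.23 × 0.494797 = 0.113803
Evidence: 4.78595e-09 + 6.79309e-06 + 0.0643236 + 0.113803 = 0.178134
So the posterior for Group C is 0.0643236 / 0.178134 ≈ 0.3611.

0.3611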